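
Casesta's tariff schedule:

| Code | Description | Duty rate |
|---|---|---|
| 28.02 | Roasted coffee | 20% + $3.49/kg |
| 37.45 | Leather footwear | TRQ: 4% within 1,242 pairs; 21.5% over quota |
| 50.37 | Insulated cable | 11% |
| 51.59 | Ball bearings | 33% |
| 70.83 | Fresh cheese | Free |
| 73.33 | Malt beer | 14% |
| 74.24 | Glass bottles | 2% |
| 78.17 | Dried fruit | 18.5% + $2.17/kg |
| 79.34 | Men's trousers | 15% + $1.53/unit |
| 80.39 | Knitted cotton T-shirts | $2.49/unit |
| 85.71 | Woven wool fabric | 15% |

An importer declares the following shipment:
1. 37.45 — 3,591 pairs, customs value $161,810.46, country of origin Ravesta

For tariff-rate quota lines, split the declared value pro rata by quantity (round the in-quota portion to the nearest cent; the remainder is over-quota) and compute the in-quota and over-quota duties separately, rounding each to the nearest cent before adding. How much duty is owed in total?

Line 1 (37.45, Ravesta, 3,591 pairs, $161,810.46):
Code 37.45 is under a tariff-rate quota (threshold 1,242 pairs). In-quota: 1,242 pairs at 4%; over-quota: 2,349 pairs at 21.5%.
Pro-rata value split: in-quota = $161,810.46 × 1,242/3,591 = $55,964.52; over-quota = $161,810.46 − $55,964.52 = $105,845.94.
In-quota duty = $55,964.52 × 4% = $2,238.58. Over-quota duty = $105,845.94 × 21.5% = $22,756.88.
Line duty = $2,238.58 + $22,756.88 = $24,995.46.

$24,995.46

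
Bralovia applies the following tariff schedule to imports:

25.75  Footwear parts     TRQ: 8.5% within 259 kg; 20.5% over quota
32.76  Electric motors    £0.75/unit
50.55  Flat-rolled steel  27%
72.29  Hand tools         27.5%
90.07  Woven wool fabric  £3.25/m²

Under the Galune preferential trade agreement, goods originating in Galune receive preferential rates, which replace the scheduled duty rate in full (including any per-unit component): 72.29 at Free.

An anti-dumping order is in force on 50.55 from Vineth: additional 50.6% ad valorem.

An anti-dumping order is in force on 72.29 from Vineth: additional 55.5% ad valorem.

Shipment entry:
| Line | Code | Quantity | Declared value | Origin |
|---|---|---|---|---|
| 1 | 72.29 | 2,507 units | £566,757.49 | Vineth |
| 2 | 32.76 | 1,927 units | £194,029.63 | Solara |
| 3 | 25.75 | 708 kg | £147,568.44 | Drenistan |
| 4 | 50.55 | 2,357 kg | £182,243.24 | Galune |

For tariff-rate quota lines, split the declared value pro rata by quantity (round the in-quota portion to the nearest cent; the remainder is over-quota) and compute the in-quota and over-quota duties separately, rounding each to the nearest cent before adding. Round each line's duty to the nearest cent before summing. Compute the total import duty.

£544,833.17

Line 1 (72.29, Vineth, 2,507 units, £566,757.49):
Base rate for 72.29 is 27.5%.
72.29 has an FTA preferential rate, but origin Vineth is not Galune; base rate stands.
Additional duty on 72.29 from Vineth: +55.5%. Applied ad valorem rate: 27.5% + 55.5% = 83%.
Duty = £566,757.49 × 83% = £470,408.72.
Line 2 (32.76, Solara, 1,927 units, £194,029.63):
Base rate for 32.76 is £0.75/unit.
Duty = 1,927 × £0.75 = £1,445.25.
Line 3 (25.75, Drenistan, 708 kg, £147,568.44):
Code 25.75 is under a tariff-rate quota (threshold 259 kg). In-quota: 259 kg at 8.5%; over-quota: 449 kg at 20.5%.
Pro-rata value split: in-quota = £147,568.44 × 259/708 = £53,983.37; over-quota = £147,568.44 − £53,983.37 = £93,585.07.
In-quota duty = £53,983.37 × 8.5% = £4,588.59. Over-quota duty = £93,585.07 × 20.5% = £19,184.94.
Line duty = £4,588.59 + £19,184.94 = £23,773.53.
Line 4 (50.55, Galune, 2,357 kg, £182,243.24):
Base rate for 50.55 is 27%.
Origin Galune is the FTA partner but 50.55 is not on the preference list; base rate stands.
The additional-duty order on 50.55 targets Vineth, not Galune; it does not apply.
Duty = £182,243.24 × 27% = £49,205.67.
Total = £470,408.72 + £1,445.25 + £23,773.53 + £49,205.67 = £544,833.17.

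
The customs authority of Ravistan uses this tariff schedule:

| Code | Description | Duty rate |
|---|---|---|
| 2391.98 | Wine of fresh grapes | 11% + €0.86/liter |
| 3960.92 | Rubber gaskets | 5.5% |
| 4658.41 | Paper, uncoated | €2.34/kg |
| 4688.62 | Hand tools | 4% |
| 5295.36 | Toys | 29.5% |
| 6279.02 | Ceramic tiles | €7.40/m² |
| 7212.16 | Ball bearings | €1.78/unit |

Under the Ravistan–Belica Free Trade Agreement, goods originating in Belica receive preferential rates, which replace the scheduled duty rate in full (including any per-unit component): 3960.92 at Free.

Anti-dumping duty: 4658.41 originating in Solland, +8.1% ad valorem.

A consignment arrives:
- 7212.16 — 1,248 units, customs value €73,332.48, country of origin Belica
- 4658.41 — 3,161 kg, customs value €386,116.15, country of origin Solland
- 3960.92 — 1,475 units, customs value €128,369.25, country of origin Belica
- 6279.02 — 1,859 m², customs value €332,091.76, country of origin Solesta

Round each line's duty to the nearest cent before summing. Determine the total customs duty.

Line 1 (7212.16, Belica, 1,248 units, €73,332.48):
Base rate for 7212.16 is €1.78/unit.
Origin Belica is the FTA partner but 7212.16 is not on the preference list; base rate stands.
Duty = 1,248 × €1.78 = €2,221.44.
Line 2 (4658.41, Solland, 3,161 kg, €386,116.15):
Base rate for 4658.41 is €2.34/kg.
Additional duty on 4658.41 from Solland: +8.1% ad valorem. Applied ad valorem rate = 8.1%.
Duty = €386,116.15 × 8.1% + 3,161 × €2.34 = €38,672.15.
Line 3 (3960.92, Belica, 1,475 units, €128,369.25):
Base rate for 3960.92 is 5.5%.
Origin Belica qualifies under the Ravistan–Belica agreement and 3960.92 is covered: preferential rate Free applies instead.
Duty = €128,369.25 × 0% = €0.00.
Line 4 (6279.02, Solesta, 1,859 m², €332,091.76):
Base rate for 6279.02 is €7.40/m².
Duty = 1,859 × €7.40 = €13,756.60.
Total = €2,221.44 + €38,672.15 + €0.00 + €13,756.60 = €54,650.19.

€54,650.19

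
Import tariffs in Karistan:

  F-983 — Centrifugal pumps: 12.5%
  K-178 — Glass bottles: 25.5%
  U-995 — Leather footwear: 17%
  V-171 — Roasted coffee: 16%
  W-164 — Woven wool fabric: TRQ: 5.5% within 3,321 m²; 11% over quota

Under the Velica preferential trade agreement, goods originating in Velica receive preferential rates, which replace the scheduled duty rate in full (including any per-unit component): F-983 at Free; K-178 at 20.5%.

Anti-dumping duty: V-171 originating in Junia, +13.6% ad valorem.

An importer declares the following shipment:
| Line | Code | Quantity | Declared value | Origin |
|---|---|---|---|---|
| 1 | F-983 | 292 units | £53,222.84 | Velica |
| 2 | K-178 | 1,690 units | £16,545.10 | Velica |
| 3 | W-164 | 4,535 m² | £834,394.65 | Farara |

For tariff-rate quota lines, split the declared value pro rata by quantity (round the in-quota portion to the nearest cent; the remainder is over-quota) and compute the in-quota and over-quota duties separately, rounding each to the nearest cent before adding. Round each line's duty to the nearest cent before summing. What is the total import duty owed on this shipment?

£61,568.46

Line 1 (F-983, Velica, 292 units, £53,222.84):
Base rate for F-983 is 12.5%.
Origin Velica qualifies under the Karistan–Velica agreement and F-983 is covered: preferential rate Free applies instead.
Duty = £53,222.84 × 0% = £0.00.
Line 2 (K-178, Velica, 1,690 units, £16,545.10):
Base rate for K-178 is 25.5%.
Origin Velica qualifies under the Karistan–Velica agreement and K-178 is covered: preferential rate 20.5% applies instead.
Duty = £16,545.10 × 20.5% = £3,391.75.
Line 3 (W-164, Farara, 4,535 m², £834,394.65):
Code W-164 is under a tariff-rate quota (threshold 3,321 m²). In-quota: 3,321 m² at 5.5%; over-quota: 1,214 m² at 11%.
Pro-rata value split: in-quota = £834,394.65 × 3,321/4,535 = £611,030.79; over-quota = £834,394.65 − £611,030.79 = £223,363.86.
In-quota duty = £611,030.79 × 5.5% = £33,606.69. Over-quota duty = £223,363.86 × 11% = £24,570.02.
Line duty = £33,606.69 + £24,570.02 = £58,176.71.
Total = £0.00 + £3,391.75 + £58,176.71 = £61,568.46.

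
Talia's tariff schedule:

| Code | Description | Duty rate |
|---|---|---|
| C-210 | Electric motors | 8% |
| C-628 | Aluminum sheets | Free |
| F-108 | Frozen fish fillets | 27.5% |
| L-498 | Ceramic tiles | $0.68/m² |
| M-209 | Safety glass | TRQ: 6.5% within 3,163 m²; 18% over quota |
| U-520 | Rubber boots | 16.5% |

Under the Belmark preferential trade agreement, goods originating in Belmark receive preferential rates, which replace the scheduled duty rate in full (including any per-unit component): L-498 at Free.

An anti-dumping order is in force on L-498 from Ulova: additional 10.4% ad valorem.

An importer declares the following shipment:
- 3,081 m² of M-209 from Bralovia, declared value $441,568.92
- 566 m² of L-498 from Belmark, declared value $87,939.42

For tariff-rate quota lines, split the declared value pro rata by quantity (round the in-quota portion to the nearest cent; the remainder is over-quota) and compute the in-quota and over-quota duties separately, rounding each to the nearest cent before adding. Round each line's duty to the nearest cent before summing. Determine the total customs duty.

Line 1 (M-209, Bralovia, 3,081 m², $441,568.92):
Code M-209 is under a tariff-rate quota (threshold 3,163 m²). Quantity 3,081 m² is within the quota, so the in-quota rate 6.5% applies to the full value.
Duty = $441,568.92 × 6.5% = $28,701.98.
Line 2 (L-498, Belmark, 566 m², $87,939.42):
Base rate for L-498 is $0.68/m².
Origin Belmark qualifies under the Talia–Belmark agreement and L-498 is covered: preferential rate Free applies instead.
The additional-duty order on L-498 targets Ulova, not Belmark; it does not apply.
Duty = $87,939.42 × 0% = $0.00.
Total = $28,701.98 + $0.00 = $28,701.98.

$28,701.98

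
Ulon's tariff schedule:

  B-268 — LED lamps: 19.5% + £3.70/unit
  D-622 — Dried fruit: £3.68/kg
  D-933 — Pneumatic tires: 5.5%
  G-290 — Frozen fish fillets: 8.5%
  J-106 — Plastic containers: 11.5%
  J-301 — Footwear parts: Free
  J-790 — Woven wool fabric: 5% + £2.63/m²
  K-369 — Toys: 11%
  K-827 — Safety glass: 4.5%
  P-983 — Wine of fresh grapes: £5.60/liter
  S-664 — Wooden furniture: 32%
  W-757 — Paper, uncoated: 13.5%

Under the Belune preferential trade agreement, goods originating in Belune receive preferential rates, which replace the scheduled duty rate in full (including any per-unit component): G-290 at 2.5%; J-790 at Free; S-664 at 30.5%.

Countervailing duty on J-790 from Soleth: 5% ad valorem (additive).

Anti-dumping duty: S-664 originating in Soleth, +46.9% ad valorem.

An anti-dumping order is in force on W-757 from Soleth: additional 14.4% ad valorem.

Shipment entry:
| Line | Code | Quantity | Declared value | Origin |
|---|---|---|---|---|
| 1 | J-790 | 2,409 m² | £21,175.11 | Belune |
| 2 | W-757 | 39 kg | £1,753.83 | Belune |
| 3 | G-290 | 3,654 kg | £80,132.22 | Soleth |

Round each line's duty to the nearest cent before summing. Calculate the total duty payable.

Line 1 (J-790, Belune, 2,409 m², £21,175.11):
Base rate for J-790 is 5% + £2.63/m².
Origin Belune qualifies under the Ulon–Belune agreement and J-790 is covered: preferential rate Free applies instead.
The additional-duty order on J-790 targets Soleth, not Belune; it does not apply.
Duty = £21,175.11 × 0% = £0.00.
Line 2 (W-757, Belune, 39 kg, £1,753.83):
Base rate for W-757 is 13.5%.
Origin Belune is the FTA partner but W-757 is not on the preference list; base rate stands.
The additional-duty order on W-757 targets Soleth, not Belune; it does not apply.
Duty = £1,753.83 × 13.5% = £236.77.
Line 3 (G-290, Soleth, 3,654 kg, £80,132.22):
Base rate for G-290 is 8.5%.
G-290 has an FTA preferential rate, but origin Soleth is not Belune; base rate stands.
Duty = £80,132.22 × 8.5% = £6,811.24.
Total = £0.00 + £236.77 + £6,811.24 = £7,048.01.

£7,048.01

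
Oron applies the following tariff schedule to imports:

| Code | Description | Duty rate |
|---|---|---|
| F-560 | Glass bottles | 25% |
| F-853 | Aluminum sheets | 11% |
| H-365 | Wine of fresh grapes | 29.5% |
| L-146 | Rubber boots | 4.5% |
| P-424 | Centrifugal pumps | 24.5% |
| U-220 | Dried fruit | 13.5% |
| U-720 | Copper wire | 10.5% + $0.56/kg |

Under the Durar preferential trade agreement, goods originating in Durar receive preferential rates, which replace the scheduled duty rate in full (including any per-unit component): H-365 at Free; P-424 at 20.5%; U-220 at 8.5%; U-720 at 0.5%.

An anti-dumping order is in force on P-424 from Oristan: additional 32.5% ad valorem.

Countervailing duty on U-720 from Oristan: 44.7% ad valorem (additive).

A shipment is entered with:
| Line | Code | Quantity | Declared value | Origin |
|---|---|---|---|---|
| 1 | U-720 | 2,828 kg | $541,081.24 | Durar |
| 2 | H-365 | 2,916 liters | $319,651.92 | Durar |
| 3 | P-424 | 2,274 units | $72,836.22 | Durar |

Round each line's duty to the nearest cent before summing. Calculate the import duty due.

Line 1 (U-720, Durar, 2,828 kg, $541,081.24):
Base rate for U-720 is 10.5% + $0.56/kg.
Origin Durar qualifies under the Oron–Durar agreement and U-720 is covered: preferential rate 0.5% applies instead.
The additional-duty order on U-720 targets Oristan, not Durar; it does not apply.
Duty = $541,081.24 × 0.5% = $2,705.41.
Line 2 (H-365, Durar, 2,916 liters, $319,651.92):
Base rate for H-365 is 29.5%.
Origin Durar qualifies under the Oron–Durar agreement and H-365 is covered: preferential rate Free applies instead.
Duty = $319,651.92 × 0% = $0.00.
Line 3 (P-424, Durar, 2,274 units, $72,836.22):
Base rate for P-424 is 24.5%.
Origin Durar qualifies under the Oron–Durar agreement and P-424 is covered: preferential rate 20.5% applies instead.
The additional-duty order on P-424 targets Oristan, not Durar; it does not apply.
Duty = $72,836.22 × 20.5% = $14,931.43.
Total = $2,705.41 + $0.00 + $14,931.43 = $17,636.84.

$17,636.84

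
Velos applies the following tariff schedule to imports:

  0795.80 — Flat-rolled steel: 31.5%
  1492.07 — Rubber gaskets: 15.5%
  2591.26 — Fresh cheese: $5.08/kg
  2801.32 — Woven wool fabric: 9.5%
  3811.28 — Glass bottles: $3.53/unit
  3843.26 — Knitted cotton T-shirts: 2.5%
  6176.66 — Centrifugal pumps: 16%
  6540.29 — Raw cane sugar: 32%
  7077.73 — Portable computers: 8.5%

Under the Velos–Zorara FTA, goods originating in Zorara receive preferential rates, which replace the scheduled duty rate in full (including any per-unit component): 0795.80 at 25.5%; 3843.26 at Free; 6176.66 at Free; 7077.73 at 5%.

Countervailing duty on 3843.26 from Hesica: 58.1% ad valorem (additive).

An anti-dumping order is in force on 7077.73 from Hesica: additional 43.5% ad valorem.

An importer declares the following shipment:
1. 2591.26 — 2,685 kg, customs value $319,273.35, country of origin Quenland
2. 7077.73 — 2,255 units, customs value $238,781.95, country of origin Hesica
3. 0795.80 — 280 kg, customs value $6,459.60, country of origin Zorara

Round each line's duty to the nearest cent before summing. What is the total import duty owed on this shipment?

$139,453.61

Line 1 (2591.26, Quenland, 2,685 kg, $319,273.35):
Base rate for 2591.26 is $5.08/kg.
Duty = 2,685 × $5.08 = $13,639.80.
Line 2 (7077.73, Hesica, 2,255 units, $238,781.95):
Base rate for 7077.73 is 8.5%.
7077.73 has an FTA preferential rate, but origin Hesica is not Zorara; base rate stands.
Additional duty on 7077.73 from Hesica: +43.5%. Applied ad valorem rate: 8.5% + 43.5% = 52%.
Duty = $238,781.95 × 52% = $124,166.61.
Line 3 (0795.80, Zorara, 280 kg, $6,459.60):
Base rate for 0795.80 is 31.5%.
Origin Zorara qualifies under the Velos–Zorara agreement and 0795.80 is covered: preferential rate 25.5% applies instead.
Duty = $6,459.60 × 25.5% = $1,647.20.
Total = $13,639.80 + $124,166.61 + $1,647.20 = $139,453.61.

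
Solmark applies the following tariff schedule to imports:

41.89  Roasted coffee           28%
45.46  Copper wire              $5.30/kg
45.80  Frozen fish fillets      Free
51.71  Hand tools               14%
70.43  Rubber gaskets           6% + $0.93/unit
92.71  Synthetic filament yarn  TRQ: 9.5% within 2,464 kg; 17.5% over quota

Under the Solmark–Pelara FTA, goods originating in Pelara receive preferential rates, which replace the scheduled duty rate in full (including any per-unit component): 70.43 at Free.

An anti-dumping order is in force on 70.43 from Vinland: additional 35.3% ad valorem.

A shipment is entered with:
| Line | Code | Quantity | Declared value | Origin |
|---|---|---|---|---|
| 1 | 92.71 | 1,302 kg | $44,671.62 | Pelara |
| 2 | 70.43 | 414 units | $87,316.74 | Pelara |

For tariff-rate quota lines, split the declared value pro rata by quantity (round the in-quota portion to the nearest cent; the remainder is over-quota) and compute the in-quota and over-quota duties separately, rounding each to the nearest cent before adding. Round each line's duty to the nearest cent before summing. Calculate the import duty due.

$4,243.80

Line 1 (92.71, Pelara, 1,302 kg, $44,671.62):
Code 92.71 is under a tariff-rate quota (threshold 2,464 kg). Quantity 1,302 kg is within the quota, so the in-quota rate 9.5% applies to the full value.
Duty = $44,671.62 × 9.5% = $4,243.80.
Line 2 (70.43, Pelara, 414 units, $87,316.74):
Base rate for 70.43 is 6% + $0.93/unit.
Origin Pelara qualifies under the Solmark–Pelara agreement and 70.43 is covered: preferential rate Free applies instead.
The additional-duty order on 70.43 targets Vinland, not Pelara; it does not apply.
Duty = $87,316.74 × 0% = $0.00.
Total = $4,243.80 + $0.00 = $4,243.80.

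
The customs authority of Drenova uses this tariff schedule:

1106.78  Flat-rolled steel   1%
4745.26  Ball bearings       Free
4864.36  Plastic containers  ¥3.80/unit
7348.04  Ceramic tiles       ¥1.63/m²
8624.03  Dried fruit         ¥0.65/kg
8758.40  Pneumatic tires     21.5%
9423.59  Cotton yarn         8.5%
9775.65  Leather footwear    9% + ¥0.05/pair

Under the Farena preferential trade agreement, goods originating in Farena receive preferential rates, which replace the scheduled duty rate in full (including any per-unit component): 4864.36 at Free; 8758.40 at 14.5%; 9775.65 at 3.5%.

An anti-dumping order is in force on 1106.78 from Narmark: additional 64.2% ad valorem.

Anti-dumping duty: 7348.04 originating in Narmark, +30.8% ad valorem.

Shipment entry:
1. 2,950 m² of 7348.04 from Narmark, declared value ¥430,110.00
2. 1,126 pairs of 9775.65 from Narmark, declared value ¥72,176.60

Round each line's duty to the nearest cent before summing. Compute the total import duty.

¥143,834.57

Line 1 (7348.04, Narmark, 2,950 m², ¥430,110.00):
Base rate for 7348.04 is ¥1.63/m².
Additional duty on 7348.04 from Narmark: +30.8% ad valorem. Applied ad valorem rate = 30.8%.
Duty = ¥430,110.00 × 30.8% + 2,950 × ¥1.63 = ¥137,282.38.
Line 2 (9775.65, Narmark, 1,126 pairs, ¥72,176.60):
Base rate for 9775.65 is 9% + ¥0.05/pair.
9775.65 has an FTA preferential rate, but origin Narmark is not Farena; base rate stands.
Duty = ¥72,176.60 × 9% + 1,126 × ¥0.05 = ¥6,552.19.
Total = ¥137,282.38 + ¥6,552.19 = ¥143,834.57.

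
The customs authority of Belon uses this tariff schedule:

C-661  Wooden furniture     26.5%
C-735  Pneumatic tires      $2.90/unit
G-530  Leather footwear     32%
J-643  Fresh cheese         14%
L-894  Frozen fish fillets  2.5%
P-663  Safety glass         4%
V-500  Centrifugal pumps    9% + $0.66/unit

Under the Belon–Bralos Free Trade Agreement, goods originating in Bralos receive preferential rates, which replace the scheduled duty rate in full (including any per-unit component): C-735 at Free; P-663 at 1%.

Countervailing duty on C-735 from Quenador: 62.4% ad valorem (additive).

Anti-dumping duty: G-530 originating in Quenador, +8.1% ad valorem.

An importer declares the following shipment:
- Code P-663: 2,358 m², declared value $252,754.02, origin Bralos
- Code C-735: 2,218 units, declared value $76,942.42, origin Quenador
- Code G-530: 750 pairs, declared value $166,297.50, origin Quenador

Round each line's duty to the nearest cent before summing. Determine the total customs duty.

Line 1 (P-663, Bralos, 2,358 m², $252,754.02):
Base rate for P-663 is 4%.
Origin Bralos qualifies under the Belon–Bralos agreement and P-663 is covered: preferential rate 1% applies instead.
Duty = $252,754.02 × 1% = $2,527.54.
Line 2 (C-735, Quenador, 2,218 units, $76,942.42):
Base rate for C-735 is $2.90/unit.
C-735 has an FTA preferential rate, but origin Quenador is not Bralos; base rate stands.
Additional duty on C-735 from Quenador: +62.4% ad valorem. Applied ad valorem rate = 62.4%.
Duty = $76,942.42 × 62.4% + 2,218 × $2.90 = $54,444.27.
Line 3 (G-530, Quenador, 750 pairs, $166,297.50):
Base rate for G-530 is 32%.
Additional duty on G-530 from Quenador: +8.1%. Applied ad valorem rate: 32% + 8.1% = 40.1%.
Duty = $166,297.50 × 40.1% = $66,685.30.
Total = $2,527.54 + $54,444.27 + $66,685.30 = $123,657.11.

$123,657.11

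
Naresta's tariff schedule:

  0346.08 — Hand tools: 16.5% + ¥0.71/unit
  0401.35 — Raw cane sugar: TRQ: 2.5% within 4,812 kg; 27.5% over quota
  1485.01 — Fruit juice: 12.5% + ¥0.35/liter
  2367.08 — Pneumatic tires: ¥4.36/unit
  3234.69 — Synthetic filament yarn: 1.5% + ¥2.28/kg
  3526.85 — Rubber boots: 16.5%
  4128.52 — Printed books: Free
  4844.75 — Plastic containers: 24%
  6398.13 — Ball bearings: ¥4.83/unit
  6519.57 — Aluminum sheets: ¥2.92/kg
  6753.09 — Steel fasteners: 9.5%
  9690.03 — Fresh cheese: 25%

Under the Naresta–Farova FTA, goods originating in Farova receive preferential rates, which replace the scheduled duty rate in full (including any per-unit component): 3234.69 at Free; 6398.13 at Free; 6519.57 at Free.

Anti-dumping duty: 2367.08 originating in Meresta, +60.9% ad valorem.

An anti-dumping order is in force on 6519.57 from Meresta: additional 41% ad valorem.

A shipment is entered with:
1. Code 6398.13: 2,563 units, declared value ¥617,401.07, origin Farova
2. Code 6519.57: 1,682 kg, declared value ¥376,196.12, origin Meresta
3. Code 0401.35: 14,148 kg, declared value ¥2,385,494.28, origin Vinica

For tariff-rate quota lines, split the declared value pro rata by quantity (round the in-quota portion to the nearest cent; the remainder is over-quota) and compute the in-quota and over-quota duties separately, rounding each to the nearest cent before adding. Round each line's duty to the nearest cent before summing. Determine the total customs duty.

¥612,324.94

Line 1 (6398.13, Farova, 2,563 units, ¥617,401.07):
Base rate for 6398.13 is ¥4.83/unit.
Origin Farova qualifies under the Naresta–Farova agreement and 6398.13 is covered: preferential rate Free applies instead.
Duty = ¥617,401.07 × 0% = ¥0.00.
Line 2 (6519.57, Meresta, 1,682 kg, ¥376,196.12):
Base rate for 6519.57 is ¥2.92/kg.
6519.57 has an FTA preferential rate, but origin Meresta is not Farova; base rate stands.
Additional duty on 6519.57 from Meresta: +41% ad valorem. Applied ad valorem rate = 41%.
Duty = ¥376,196.12 × 41% + 1,682 × ¥2.92 = ¥159,151.85.
Line 3 (0401.35, Vinica, 14,148 kg, ¥2,385,494.28):
Code 0401.35 is under a tariff-rate quota (threshold 4,812 kg). In-quota: 4,812 kg at 2.5%; over-quota: 9,336 kg at 27.5%.
Pro-rata value split: in-quota = ¥2,385,494.28 × 4,812/14,148 = ¥811,351.32; over-quota = ¥2,385,494.28 − ¥811,351.32 = ¥1,574,142.96.
In-quota duty = ¥811,351.32 × 2.5% = ¥20,283.78. Over-quota duty = ¥1,574,142.96 × 27.5% = ¥432,889.31.
Line duty = ¥20,283.78 + ¥432,889.31 = ¥453,173.09.
Total = ¥0.00 + ¥159,151.85 + ¥453,173.09 = ¥612,324.94.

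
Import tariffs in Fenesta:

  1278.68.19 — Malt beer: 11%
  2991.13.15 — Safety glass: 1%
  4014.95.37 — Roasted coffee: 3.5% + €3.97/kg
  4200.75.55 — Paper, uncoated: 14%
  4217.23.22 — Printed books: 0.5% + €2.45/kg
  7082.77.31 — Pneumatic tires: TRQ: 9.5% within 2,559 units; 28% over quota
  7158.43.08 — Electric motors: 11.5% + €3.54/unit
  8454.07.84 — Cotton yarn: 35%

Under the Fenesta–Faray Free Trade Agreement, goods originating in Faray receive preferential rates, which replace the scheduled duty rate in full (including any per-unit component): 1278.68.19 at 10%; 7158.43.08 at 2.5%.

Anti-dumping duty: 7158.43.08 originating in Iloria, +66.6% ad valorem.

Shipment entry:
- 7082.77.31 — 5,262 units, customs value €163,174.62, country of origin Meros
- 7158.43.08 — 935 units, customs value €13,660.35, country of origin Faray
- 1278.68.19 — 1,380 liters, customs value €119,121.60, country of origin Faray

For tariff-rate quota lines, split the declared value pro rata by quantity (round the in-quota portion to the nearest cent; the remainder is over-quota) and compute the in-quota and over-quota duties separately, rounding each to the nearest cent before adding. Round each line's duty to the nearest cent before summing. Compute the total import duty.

Line 1 (7082.77.31, Meros, 5,262 units, €163,174.62):
Code 7082.77.31 is under a tariff-rate quota (threshold 2,559 units). In-quota: 2,559 units at 9.5%; over-quota: 2,703 units at 28%.
Pro-rata value split: in-quota = €163,174.62 × 2,559/5,262 = €79,354.59; over-quota = €163,174.62 − €79,354.59 = €83,820.03.
In-quota duty = €79,354.59 × 9.5% = €7,538.69. Over-quota duty = €83,820.03 × 28% = €23,469.61.
Line duty = €7,538.69 + €23,469.61 = €31,008.30.
Line 2 (7158.43.08, Faray, 935 units, €13,660.35):
Base rate for 7158.43.08 is 11.5% + €3.54/unit.
Origin Faray qualifies under the Fenesta–Faray agreement and 7158.43.08 is covered: preferential rate 2.5% applies instead.
The additional-duty order on 7158.43.08 targets Iloria, not Faray; it does not apply.
Duty = €13,660.35 × 2.5% = €341.51.
Line 3 (1278.68.19, Faray, 1,380 liters, €119,121.60):
Base rate for 1278.68.19 is 11%.
Origin Faray qualifies under the Fenesta–Faray agreement and 1278.68.19 is covered: preferential rate 10% applies instead.
Duty = €119,121.60 × 10% = €11,912.16.
Total = €31,008.30 + €341.51 + €11,912.16 = €43,261.97.

€43,261.97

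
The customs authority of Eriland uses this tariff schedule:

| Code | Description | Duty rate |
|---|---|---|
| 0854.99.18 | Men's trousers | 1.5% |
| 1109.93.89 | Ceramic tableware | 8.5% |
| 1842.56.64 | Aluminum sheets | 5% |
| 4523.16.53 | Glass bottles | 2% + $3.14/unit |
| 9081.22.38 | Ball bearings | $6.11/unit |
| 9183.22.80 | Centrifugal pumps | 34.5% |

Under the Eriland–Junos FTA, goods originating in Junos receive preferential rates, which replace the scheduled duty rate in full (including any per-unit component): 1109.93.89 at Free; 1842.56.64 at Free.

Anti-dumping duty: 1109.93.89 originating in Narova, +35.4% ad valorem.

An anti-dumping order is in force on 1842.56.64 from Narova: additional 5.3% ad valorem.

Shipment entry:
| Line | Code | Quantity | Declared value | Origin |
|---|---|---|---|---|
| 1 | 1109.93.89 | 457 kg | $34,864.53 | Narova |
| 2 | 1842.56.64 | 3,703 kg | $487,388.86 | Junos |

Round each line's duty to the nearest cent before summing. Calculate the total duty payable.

$15,305.53

Line 1 (1109.93.89, Narova, 457 kg, $34,864.53):
Base rate for 1109.93.89 is 8.5%.
1109.93.89 has an FTA preferential rate, but origin Narova is not Junos; base rate stands.
Additional duty on 1109.93.89 from Narova: +35.4%. Applied ad valorem rate: 8.5% + 35.4% = 43.9%.
Duty = $34,864.53 × 43.9% = $15,305.53.
Line 2 (1842.56.64, Junos, 3,703 kg, $487,388.86):
Base rate for 1842.56.64 is 5%.
Origin Junos qualifies under the Eriland–Junos agreement and 1842.56.64 is covered: preferential rate Free applies instead.
The additional-duty order on 1842.56.64 targets Narova, not Junos; it does not apply.
Duty = $487,388.86 × 0% = $0.00.
Total = $15,305.53 + $0.00 = $15,305.53.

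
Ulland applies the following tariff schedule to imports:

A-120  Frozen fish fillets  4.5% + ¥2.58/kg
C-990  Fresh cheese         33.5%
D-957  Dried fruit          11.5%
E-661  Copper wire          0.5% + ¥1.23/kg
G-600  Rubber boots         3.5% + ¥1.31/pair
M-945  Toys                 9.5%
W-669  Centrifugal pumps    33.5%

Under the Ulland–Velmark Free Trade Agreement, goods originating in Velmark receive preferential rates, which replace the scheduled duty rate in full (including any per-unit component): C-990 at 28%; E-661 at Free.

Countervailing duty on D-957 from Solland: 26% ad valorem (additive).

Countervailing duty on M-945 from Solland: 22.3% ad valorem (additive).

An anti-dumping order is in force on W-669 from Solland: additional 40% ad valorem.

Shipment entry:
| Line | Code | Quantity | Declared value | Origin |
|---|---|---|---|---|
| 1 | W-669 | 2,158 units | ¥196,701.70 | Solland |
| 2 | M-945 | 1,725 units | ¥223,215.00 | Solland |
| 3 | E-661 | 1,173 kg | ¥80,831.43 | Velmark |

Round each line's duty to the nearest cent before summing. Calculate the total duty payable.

¥215,558.12

Line 1 (W-669, Solland, 2,158 units, ¥196,701.70):
Base rate for W-669 is 33.5%.
Additional duty on W-669 from Solland: +40%. Applied ad valorem rate: 33.5% + 40% = 73.5%.
Duty = ¥196,701.70 × 73.5% = ¥144,575.75.
Line 2 (M-945, Solland, 1,725 units, ¥223,215.00):
Base rate for M-945 is 9.5%.
Additional duty on M-945 from Solland: +22.3%. Applied ad valorem rate: 9.5% + 22.3% = 31.8%.
Duty = ¥223,215.00 × 31.8% = ¥70,982.37.
Line 3 (E-661, Velmark, 1,173 kg, ¥80,831.43):
Base rate for E-661 is 0.5% + ¥1.23/kg.
Origin Velmark qualifies under the Ulland–Velmark agreement and E-661 is covered: preferential rate Free applies instead.
Duty = ¥80,831.43 × 0% = ¥0.00.
Total = ¥144,575.75 + ¥70,982.37 + ¥0.00 = ¥215,558.12.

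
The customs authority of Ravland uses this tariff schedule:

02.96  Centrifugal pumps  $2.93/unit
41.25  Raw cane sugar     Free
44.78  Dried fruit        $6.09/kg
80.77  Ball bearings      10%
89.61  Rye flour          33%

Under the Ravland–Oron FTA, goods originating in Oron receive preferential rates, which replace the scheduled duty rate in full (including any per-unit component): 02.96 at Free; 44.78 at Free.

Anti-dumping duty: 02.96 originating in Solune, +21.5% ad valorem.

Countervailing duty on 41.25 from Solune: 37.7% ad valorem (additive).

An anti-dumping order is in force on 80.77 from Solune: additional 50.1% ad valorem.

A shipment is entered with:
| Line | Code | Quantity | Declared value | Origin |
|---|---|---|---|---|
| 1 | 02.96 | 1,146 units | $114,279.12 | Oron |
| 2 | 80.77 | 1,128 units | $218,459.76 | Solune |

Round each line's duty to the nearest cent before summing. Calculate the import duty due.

$131,294.32

Line 1 (02.96, Oron, 1,146 units, $114,279.12):
Base rate for 02.96 is $2.93/unit.
Origin Oron qualifies under the Ravland–Oron agreement and 02.96 is covered: preferential rate Free applies instead.
The additional-duty order on 02.96 targets Solune, not Oron; it does not apply.
Duty = $114,279.12 × 0% = $0.00.
Line 2 (80.77, Solune, 1,128 units, $218,459.76):
Base rate for 80.77 is 10%.
Additional duty on 80.77 from Solune: +50.1%. Applied ad valorem rate: 10% + 50.1% = 60.1%.
Duty = $218,459.76 × 60.1% = $131,294.32.
Total = $0.00 + $131,294.32 = $131,294.32.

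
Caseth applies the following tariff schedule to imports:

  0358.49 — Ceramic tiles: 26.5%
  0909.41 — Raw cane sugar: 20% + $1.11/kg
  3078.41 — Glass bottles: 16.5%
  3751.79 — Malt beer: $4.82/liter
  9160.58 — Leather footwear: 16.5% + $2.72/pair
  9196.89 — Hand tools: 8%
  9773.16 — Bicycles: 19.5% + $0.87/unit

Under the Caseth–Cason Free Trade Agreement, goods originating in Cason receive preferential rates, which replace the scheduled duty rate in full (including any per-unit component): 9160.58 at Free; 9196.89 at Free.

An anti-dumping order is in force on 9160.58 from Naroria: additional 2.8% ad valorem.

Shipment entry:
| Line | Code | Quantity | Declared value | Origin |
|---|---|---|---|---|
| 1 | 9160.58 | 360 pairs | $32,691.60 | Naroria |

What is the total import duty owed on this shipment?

$7,288.68

Line 1 (9160.58, Naroria, 360 pairs, $32,691.60):
Base rate for 9160.58 is 16.5% + $2.72/pair.
9160.58 has an FTA preferential rate, but origin Naroria is not Cason; base rate stands.
Additional duty on 9160.58 from Naroria: +2.8%. Applied ad valorem rate: 16.5% + 2.8% = 19.3%.
Duty = $32,691.60 × 19.3% + 360 × $2.72 = $7,288.68.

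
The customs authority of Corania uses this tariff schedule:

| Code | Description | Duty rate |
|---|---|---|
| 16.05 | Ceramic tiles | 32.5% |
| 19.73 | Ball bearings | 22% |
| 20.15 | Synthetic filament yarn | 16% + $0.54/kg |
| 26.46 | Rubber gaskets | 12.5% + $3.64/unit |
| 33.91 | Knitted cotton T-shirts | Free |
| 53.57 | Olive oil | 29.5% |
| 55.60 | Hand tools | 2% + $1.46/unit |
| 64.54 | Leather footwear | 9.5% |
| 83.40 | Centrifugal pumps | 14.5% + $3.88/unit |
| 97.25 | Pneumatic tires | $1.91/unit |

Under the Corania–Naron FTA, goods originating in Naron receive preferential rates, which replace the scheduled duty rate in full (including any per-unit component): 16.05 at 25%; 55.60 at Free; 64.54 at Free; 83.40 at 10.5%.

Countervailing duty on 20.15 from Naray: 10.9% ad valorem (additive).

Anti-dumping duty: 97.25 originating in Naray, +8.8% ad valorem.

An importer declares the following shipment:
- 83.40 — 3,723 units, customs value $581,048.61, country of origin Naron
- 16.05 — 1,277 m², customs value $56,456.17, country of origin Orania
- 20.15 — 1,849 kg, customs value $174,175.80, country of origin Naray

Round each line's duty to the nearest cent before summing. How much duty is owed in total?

Line 1 (83.40, Naron, 3,723 units, $581,048.61):
Base rate for 83.40 is 14.5% + $3.88/unit.
Origin Naron qualifies under the Corania–Naron agreement and 83.40 is covered: preferential rate 10.5% applies instead.
Duty = $581,048.61 × 10.5% = $61,010.10.
Line 2 (16.05, Orania, 1,277 m², $56,456.17):
Base rate for 16.05 is 32.5%.
16.05 has an FTA preferential rate, but origin Orania is not Naron; base rate stands.
Duty = $56,456.17 × 32.5% = $18,348.26.
Line 3 (20.15, Naray, 1,849 kg, $174,175.80):
Base rate for 20.15 is 16% + $0.54/kg.
Additional duty on 20.15 from Naray: +10.9%. Applied ad valorem rate: 16% + 10.9% = 26.9%.
Duty = $174,175.80 × 26.9% + 1,849 × $0.54 = $47,851.75.
Total = $61,010.10 + $18,348.26 + $47,851.75 = $127,210.11.

$127,210.11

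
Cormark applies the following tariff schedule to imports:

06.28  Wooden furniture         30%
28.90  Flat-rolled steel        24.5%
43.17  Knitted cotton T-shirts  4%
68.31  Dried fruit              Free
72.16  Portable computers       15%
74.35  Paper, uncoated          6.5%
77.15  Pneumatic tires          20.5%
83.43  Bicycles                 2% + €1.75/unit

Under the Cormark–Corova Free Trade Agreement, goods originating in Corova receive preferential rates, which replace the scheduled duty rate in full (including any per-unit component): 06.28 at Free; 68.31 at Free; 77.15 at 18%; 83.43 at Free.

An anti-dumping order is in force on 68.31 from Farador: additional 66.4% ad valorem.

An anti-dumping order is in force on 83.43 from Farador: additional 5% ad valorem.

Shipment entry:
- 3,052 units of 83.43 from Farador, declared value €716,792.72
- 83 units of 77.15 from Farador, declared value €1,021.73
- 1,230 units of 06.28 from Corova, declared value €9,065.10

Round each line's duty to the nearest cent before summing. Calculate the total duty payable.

Line 1 (83.43, Farador, 3,052 units, €716,792.72):
Base rate for 83.43 is 2% + €1.75/unit.
83.43 has an FTA preferential rate, but origin Farador is not Corova; base rate stands.
Additional duty on 83.43 from Farador: +5%. Applied ad valorem rate: 2% + 5% = 7%.
Duty = €716,792.72 × 7% + 3,052 × €1.75 = €55,516.49.
Line 2 (77.15, Farador, 83 units, €1,021.73):
Base rate for 77.15 is 20.5%.
77.15 has an FTA preferential rate, but origin Farador is not Corova; base rate stands.
Duty = €1,021.73 × 20.5% = €209.45.
Line 3 (06.28, Corova, 1,230 units, €9,065.10):
Base rate for 06.28 is 30%.
Origin Corova qualifies under the Cormark–Corova agreement and 06.28 is covered: preferential rate Free applies instead.
Duty = €9,065.10 × 0% = €0.00.
Total = €55,516.49 + €209.45 + €0.00 = €55,725.94.

€55,725.94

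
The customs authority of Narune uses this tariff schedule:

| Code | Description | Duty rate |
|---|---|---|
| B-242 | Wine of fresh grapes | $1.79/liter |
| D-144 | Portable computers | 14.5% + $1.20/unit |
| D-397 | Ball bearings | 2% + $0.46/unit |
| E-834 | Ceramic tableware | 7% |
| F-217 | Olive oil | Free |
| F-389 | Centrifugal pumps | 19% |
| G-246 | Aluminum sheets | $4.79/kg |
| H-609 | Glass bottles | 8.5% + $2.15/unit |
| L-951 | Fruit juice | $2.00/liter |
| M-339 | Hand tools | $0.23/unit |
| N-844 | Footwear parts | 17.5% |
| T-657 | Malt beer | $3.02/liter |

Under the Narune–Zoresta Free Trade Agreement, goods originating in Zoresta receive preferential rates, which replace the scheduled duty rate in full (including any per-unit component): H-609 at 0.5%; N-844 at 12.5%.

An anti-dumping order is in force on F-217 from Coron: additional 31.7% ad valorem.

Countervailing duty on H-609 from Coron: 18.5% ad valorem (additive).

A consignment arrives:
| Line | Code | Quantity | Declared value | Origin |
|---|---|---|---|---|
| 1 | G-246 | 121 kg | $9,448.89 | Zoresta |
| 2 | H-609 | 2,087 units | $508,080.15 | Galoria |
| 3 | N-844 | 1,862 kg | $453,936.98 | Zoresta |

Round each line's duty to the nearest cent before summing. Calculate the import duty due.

$104,995.57

Line 1 (G-246, Zoresta, 121 kg, $9,448.89):
Base rate for G-246 is $4.79/kg.
Origin Zoresta is the FTA partner but G-246 is not on the preference list; base rate stands.
Duty = 121 × $4.79 = $579.59.
Line 2 (H-609, Galoria, 2,087 units, $508,080.15):
Base rate for H-609 is 8.5% + $2.15/unit.
H-609 has an FTA preferential rate, but origin Galoria is not Zoresta; base rate stands.
The additional-duty order on H-609 targets Coron, not Galoria; it does not apply.
Duty = $508,080.15 × 8.5% + 2,087 × $2.15 = $47,673.86.
Line 3 (N-844, Zoresta, 1,862 kg, $453,936.98):
Base rate for N-844 is 17.5%.
Origin Zoresta qualifies under the Narune–Zoresta agreement and N-844 is covered: preferential rate 12.5% applies instead.
Duty = $453,936.98 × 12.5% = $56,742.12.
Total = $579.59 + $47,673.86 + $56,742.12 = $104,995.57.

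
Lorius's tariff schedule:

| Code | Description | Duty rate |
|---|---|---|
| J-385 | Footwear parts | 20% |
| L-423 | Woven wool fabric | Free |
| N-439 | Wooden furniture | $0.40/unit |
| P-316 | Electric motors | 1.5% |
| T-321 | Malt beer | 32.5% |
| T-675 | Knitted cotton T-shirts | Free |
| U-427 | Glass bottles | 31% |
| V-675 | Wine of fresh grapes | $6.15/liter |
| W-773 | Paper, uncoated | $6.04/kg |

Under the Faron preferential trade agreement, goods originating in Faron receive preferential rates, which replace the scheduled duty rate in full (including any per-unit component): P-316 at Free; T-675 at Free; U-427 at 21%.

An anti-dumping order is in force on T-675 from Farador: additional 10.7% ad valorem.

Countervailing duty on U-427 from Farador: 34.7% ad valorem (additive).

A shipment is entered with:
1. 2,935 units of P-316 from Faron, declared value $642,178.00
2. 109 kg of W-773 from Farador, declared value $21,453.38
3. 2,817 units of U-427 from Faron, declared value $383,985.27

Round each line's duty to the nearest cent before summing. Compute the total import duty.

$81,295.27

Line 1 (P-316, Faron, 2,935 units, $642,178.00):
Base rate for P-316 is 1.5%.
Origin Faron qualifies under the Lorius–Faron agreement and P-316 is covered: preferential rate Free applies instead.
Duty = $642,178.00 × 0% = $0.00.
Line 2 (W-773, Farador, 109 kg, $21,453.38):
Base rate for W-773 is $6.04/kg.
Duty = 109 × $6.04 = $658.36.
Line 3 (U-427, Faron, 2,817 units, $383,985.27):
Base rate for U-427 is 31%.
Origin Faron qualifies under the Lorius–Faron agreement and U-427 is covered: preferential rate 21% applies instead.
The additional-duty order on U-427 targets Farador, not Faron; it does not apply.
Duty = $383,985.27 × 21% = $80,636.91.
Total = $0.00 + $658.36 + $80,636.91 = $81,295.27.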